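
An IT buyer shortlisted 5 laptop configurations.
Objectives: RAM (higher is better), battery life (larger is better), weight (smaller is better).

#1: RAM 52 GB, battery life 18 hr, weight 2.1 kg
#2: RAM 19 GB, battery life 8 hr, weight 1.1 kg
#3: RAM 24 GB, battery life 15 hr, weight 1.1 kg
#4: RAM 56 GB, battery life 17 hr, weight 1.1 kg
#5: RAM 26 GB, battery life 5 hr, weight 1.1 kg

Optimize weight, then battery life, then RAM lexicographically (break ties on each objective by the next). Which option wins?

#4

First minimize weight: best is 1.1, kept {#2, #3, #4, #5}.
Then maximize battery life: best is 17, kept {#4}.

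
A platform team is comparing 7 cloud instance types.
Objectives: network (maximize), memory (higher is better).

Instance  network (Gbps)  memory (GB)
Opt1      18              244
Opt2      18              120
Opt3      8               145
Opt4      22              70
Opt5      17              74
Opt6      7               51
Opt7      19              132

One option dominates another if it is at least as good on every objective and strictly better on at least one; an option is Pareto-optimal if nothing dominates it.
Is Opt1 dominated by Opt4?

Opt4 vs Opt1: Opt4 is worse on memory (70 vs 244), so it does not dominate Opt1.

No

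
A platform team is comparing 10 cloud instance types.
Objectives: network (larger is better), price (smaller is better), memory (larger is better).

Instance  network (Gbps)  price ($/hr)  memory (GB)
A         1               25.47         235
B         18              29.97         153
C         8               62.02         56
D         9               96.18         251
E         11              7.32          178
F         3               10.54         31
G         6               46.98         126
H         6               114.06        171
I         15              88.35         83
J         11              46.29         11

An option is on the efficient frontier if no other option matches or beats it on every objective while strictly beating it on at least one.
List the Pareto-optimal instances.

A, B, D, E

A: not dominated.
B: not dominated (best network).
C: dominated by B (network 18≥8, price 29.97≤62.02, memory 153≥56).
D: not dominated (best memory).
E: not dominated (best price).
F: dominated by E (network 11≥3, price 7.32≤10.54, memory 178≥31).
G: dominated by B (network 18≥6, price 29.97≤46.98, memory 153≥126).
H: dominated by D (network 9≥6, price 96.18≤114.06, memory 251≥171).
I: dominated by B (network 18≥15, price 29.97≤88.35, memory 153≥83).
J: dominated by B (network 18≥11, price 29.97≤46.29, memory 153≥11).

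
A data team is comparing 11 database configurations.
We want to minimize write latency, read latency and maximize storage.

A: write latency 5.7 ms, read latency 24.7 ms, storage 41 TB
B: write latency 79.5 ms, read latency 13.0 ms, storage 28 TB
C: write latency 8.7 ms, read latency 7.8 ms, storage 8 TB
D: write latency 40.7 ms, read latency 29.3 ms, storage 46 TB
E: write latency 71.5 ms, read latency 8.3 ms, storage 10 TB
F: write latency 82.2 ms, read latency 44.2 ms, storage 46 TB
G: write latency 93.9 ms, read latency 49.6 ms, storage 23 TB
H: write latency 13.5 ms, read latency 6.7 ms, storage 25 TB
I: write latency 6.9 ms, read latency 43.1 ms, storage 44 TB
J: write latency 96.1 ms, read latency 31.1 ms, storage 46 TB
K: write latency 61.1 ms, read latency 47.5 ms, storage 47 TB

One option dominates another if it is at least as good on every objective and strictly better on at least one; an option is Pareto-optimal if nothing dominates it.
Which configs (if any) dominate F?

D: write latency 40.7≤82.2, read latency 29.3≤44.2, storage 46≥46 — dominates F.
Others (A, B, C, E, G, H, I, J, K) are each worse than F on at least one objective.

D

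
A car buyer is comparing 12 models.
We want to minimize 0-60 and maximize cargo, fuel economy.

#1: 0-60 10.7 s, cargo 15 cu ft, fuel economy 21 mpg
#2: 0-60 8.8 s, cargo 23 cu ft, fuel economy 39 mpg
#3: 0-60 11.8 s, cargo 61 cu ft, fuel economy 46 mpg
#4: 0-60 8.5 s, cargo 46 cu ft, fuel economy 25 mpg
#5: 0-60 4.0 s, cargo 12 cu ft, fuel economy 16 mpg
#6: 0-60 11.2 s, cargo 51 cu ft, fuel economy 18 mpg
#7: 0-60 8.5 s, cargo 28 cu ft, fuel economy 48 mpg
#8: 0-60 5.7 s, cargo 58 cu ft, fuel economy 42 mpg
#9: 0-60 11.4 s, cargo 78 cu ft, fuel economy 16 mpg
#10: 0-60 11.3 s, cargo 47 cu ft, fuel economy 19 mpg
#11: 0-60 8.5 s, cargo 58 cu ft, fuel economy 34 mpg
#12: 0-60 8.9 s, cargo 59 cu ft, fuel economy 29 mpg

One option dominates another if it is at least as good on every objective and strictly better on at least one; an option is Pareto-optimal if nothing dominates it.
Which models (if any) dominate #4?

#8, #11

#8: 0-60 5.7≤8.5, cargo 58≥46, fuel economy 42≥25 — dominates #4.
#11: 0-60 8.5≤8.5, cargo 58≥46, fuel economy 34≥25 — dominates #4.
Others (#1, #2, #3, #5, #6, #7, #9, #10, #12) are each worse than #4 on at least one objective.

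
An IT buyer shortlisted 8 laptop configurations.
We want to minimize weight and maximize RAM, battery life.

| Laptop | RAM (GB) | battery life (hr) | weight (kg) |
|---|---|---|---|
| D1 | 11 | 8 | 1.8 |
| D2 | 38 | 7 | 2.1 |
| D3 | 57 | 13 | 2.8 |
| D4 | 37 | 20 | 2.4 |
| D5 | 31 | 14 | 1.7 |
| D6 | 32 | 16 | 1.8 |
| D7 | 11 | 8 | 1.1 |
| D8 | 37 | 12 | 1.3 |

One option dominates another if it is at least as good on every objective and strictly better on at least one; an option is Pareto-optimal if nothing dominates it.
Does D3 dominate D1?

D3 vs D1: D3 is worse on weight (2.8 vs 1.8), so it does not dominate D1.

No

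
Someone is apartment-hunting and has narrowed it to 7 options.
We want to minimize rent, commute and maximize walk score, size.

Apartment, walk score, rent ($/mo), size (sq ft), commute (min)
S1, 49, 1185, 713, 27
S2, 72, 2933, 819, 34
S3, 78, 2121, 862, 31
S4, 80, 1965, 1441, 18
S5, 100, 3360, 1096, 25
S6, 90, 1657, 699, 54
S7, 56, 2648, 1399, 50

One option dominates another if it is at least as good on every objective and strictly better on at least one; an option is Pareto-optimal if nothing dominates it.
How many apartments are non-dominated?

S1: not dominated (best rent).
S2: dominated by S3 (walk score 78≥72, rent 2121≤2933, size 862≥819, commute 31≤34).
S3: dominated by S4 (walk score 80≥78, rent 1965≤2121, size 1441≥862, commute 18≤31).
S4: not dominated (best size).
S5: not dominated (best walk score).
S6: not dominated.
S7: dominated by S4 (walk score 80≥56, rent 1965≤2648, size 1441≥1399, commute 18≤50).
Pareto-optimal: S1, S4, S5, S6 → 4.

4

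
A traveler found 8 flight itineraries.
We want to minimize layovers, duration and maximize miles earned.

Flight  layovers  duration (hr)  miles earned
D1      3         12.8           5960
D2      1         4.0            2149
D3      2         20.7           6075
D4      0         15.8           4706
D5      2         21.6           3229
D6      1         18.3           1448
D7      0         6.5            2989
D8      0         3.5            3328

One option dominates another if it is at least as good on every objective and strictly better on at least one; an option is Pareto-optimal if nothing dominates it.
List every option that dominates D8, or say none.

none

D1: worse on layovers (3 vs 0).
D2: worse on layovers (1 vs 0).
D3: worse on layovers (2 vs 0).
D4: worse on duration (15.8 vs 3.5).
D5: worse on layovers (2 vs 0).
D6: worse on layovers (1 vs 0).
D7: worse on duration (6.5 vs 3.5).
No option dominates D8.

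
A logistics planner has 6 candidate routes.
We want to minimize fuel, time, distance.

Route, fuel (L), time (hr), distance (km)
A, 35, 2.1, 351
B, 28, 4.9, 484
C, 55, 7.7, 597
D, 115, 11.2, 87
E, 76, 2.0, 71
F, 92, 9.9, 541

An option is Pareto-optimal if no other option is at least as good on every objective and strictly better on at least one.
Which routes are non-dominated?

A: not dominated.
B: not dominated (best fuel).
C: dominated by A (fuel 35≤55, time 2.1≤7.7, distance 351≤597).
D: dominated by E (fuel 76≤115, time 2.0≤11.2, distance 71≤87).
E: not dominated (best time).
F: dominated by A (fuel 35≤92, time 2.1≤9.9, distance 351≤541).

A, B, E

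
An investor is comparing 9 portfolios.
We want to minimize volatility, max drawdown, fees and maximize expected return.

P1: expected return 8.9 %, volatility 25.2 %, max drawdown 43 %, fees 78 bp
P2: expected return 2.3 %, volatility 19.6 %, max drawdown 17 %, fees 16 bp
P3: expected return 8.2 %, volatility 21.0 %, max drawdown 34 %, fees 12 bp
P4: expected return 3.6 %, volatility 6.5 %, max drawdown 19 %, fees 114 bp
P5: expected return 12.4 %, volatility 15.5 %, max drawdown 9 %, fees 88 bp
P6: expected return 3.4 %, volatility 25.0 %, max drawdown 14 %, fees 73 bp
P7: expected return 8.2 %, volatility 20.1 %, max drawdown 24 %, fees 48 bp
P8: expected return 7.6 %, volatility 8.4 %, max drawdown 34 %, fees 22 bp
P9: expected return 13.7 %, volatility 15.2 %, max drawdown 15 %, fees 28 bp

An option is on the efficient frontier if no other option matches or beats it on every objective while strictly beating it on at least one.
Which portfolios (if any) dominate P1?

P9

P9: expected return 13.7≥8.9, volatility 15.2≤25.2, max drawdown 15≤43, fees 28≤78 — dominates P1.
Others (P2, P3, P4, P5, P6, P7, P8) are each worse than P1 on at least one objective.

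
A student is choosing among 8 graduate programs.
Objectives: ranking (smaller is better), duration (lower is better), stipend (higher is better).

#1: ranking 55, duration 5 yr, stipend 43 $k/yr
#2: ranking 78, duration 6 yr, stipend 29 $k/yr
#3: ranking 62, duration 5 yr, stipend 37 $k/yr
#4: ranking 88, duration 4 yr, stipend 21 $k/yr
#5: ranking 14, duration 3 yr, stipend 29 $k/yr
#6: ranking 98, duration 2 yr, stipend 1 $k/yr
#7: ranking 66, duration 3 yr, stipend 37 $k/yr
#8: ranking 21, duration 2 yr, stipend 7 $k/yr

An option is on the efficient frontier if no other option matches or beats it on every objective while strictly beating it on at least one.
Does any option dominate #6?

#8 vs #6: ranking 21≤98, duration 2≤2, stipend 7≥1 — #8 is at least as good on every objective and strictly better on at least one, so #8 dominates #6.

Yes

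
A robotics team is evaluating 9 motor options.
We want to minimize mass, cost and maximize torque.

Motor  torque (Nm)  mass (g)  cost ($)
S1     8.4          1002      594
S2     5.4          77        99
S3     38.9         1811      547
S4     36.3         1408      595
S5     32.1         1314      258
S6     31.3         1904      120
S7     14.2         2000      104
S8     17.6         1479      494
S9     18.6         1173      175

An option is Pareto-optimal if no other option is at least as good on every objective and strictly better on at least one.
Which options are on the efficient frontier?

S1: not dominated.
S2: not dominated (best mass).
S3: not dominated (best torque).
S4: not dominated.
S5: not dominated.
S6: not dominated.
S7: not dominated.
S8: dominated by S5 (torque 32.1≥17.6, mass 1314≤1479, cost 258≤494).
S9: not dominated.

S1, S2, S3, S4, S5, S6, S7, S9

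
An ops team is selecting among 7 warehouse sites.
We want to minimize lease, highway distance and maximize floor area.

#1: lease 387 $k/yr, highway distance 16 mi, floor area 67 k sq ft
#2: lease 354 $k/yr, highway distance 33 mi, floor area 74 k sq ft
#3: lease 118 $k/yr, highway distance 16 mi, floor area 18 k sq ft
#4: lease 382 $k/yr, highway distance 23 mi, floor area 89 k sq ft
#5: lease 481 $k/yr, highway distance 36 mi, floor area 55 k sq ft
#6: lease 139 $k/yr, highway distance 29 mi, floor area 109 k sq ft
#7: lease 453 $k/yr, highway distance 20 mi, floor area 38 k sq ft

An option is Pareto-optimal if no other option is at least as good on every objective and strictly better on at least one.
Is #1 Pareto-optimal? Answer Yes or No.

#2: worse on highway distance (33 vs 16).
#3: worse on floor area (18 vs 67).
#4: worse on highway distance (23 vs 16).
#5: worse on lease (481 vs 387).
#6: worse on highway distance (29 vs 16).
#7: worse on lease (453 vs 387).
No option is at least as good as #1 on every objective and strictly better on one.

Yes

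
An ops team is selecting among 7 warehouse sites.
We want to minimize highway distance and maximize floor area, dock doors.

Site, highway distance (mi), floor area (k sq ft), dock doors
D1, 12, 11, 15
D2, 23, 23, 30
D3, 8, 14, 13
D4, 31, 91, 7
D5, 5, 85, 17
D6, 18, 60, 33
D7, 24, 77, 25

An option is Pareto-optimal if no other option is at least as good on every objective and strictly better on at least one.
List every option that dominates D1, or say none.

D5: highway distance 5≤12, floor area 85≥11, dock doors 17≥15 — dominates D1.
Others (D2, D3, D4, D6, D7) are each worse than D1 on at least one objective.

D5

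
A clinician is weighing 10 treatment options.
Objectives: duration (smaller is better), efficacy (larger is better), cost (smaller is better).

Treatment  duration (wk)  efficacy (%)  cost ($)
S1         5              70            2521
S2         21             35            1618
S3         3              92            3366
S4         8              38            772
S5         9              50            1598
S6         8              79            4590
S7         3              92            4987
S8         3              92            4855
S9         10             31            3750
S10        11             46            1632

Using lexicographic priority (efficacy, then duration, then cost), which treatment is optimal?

First maximize efficacy: best is 92, kept {S3, S7, S8}.
Then minimize duration: best is 3, kept {S3, S7, S8}.
Then minimize cost: best is 3366, kept {S3}.

S3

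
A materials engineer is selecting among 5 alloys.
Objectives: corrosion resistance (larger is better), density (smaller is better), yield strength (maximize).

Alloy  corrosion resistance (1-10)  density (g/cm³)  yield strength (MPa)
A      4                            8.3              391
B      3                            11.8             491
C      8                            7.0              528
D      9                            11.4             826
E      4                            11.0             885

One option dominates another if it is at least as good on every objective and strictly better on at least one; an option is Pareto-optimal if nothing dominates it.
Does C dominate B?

C vs B: corrosion resistance 8≥3, density 7.0≤11.8, yield strength 528≥491 — C is at least as good on every objective with at least one strict improvement.

Yes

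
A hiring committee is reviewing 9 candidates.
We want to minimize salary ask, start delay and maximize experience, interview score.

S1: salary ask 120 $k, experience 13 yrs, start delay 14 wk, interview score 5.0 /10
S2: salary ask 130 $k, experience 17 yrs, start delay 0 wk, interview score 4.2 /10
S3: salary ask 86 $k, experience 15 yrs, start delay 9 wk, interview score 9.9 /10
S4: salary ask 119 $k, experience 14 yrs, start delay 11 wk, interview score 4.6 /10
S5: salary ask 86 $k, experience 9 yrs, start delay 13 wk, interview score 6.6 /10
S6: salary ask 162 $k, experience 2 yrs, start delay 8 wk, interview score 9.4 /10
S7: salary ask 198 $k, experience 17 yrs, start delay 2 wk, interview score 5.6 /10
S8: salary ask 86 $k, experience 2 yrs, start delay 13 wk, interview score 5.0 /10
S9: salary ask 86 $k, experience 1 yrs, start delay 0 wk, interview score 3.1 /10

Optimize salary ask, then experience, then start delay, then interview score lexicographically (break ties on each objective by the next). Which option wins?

S3

First minimize salary ask: best is 86, kept {S3, S5, S8, S9}.
Then maximize experience: best is 15, kept {S3}.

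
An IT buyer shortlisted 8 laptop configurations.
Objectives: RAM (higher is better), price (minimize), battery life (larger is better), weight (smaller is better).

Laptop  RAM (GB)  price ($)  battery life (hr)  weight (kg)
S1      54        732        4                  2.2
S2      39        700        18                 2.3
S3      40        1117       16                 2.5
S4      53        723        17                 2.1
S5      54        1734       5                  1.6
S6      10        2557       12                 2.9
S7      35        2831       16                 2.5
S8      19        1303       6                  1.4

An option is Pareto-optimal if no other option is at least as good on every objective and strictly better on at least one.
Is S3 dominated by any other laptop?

Yes

S4 vs S3: RAM 53≥40, price 723≤1117, battery life 17≥16, weight 2.1≤2.5 — S4 is at least as good on every objective and strictly better on at least one, so S4 dominates S3.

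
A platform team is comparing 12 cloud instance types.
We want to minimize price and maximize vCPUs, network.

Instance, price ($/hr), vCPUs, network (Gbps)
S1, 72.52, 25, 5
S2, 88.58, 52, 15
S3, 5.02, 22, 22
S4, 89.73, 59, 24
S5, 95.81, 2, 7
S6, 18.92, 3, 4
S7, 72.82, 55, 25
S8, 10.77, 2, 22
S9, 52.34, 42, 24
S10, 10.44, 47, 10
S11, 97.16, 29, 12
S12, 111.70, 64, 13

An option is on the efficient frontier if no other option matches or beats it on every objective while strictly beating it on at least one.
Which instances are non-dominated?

S1: dominated by S9 (price 52.34≤72.52, vCPUs 42≥25, network 24≥5).
S2: dominated by S7 (price 72.82≤88.58, vCPUs 55≥52, network 25≥15).
S3: not dominated (best price).
S4: not dominated.
S5: dominated by S2 (price 88.58≤95.81, vCPUs 52≥2, network 15≥7).
S6: dominated by S3 (price 5.02≤18.92, vCPUs 22≥3, network 22≥4).
S7: not dominated (best network).
S8: dominated by S3 (price 5.02≤10.77, vCPUs 22≥2, network 22≥22).
S9: not dominated.
S10: not dominated.
S11: dominated by S2 (price 88.58≤97.16, vCPUs 52≥29, network 15≥12).
S12: not dominated (best vCPUs).

S3, S4, S7, S9, S10, S12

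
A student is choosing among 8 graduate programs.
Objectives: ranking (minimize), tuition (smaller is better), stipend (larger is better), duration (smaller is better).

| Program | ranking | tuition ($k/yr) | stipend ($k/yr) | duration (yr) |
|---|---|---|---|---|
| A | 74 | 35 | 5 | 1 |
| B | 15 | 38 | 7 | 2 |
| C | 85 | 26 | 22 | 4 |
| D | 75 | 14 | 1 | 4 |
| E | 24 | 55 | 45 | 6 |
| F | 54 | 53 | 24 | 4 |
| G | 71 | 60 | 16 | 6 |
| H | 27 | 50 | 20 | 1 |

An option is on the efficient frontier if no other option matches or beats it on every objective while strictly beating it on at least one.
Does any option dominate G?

Yes

E vs G: ranking 24≤71, tuition 55≤60, stipend 45≥16, duration 6≤6 — E is at least as good on every objective and strictly better on at least one, so E dominates G.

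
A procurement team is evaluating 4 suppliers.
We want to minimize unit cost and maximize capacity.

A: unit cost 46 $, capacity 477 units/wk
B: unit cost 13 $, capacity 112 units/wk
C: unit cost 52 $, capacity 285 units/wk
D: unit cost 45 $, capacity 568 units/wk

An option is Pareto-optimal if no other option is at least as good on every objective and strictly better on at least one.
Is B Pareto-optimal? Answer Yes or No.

Yes

A: worse on unit cost (46 vs 13).
C: worse on unit cost (52 vs 13).
D: worse on unit cost (45 vs 13).
No option is at least as good as B on every objective and strictly better on one.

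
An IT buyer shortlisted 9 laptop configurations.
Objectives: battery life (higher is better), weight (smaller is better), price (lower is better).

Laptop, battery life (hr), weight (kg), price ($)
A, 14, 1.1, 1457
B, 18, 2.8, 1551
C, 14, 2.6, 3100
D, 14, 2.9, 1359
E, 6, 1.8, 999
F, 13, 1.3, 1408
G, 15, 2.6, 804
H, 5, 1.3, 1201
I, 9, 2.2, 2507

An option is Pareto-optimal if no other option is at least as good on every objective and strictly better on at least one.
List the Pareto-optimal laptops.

A, B, E, F, G, H

A: not dominated (best weight).
B: not dominated (best battery life).
C: dominated by A (battery life 14≥14, weight 1.1≤2.6, price 1457≤3100).
D: dominated by G (battery life 15≥14, weight 2.6≤2.9, price 804≤1359).
E: not dominated.
F: not dominated.
G: not dominated (best price).
H: not dominated.
I: dominated by A (battery life 14≥9, weight 1.1≤2.2, price 1457≤2507).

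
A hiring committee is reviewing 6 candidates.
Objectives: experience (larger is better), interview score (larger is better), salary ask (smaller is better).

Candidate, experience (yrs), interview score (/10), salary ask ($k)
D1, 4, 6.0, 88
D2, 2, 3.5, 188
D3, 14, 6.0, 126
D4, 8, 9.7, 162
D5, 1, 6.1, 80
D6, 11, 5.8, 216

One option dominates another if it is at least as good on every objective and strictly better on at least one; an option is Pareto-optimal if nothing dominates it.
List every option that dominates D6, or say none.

D3: experience 14≥11, interview score 6.0≥5.8, salary ask 126≤216 — dominates D6.
Others (D1, D2, D4, D5) are each worse than D6 on at least one objective.

D3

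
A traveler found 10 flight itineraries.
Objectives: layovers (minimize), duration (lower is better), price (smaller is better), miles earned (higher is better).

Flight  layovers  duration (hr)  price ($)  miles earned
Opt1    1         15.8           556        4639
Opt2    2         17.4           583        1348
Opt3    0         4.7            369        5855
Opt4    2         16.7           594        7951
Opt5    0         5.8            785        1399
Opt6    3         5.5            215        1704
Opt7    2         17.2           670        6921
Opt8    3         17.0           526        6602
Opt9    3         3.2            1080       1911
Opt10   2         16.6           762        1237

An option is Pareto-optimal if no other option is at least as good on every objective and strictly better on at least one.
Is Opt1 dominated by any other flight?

Opt3 vs Opt1: layovers 0≤1, duration 4.7≤15.8, price 369≤556, miles earned 5855≥4639 — Opt3 is at least as good on every objective and strictly better on at least one, so Opt3 dominates Opt1.

Yes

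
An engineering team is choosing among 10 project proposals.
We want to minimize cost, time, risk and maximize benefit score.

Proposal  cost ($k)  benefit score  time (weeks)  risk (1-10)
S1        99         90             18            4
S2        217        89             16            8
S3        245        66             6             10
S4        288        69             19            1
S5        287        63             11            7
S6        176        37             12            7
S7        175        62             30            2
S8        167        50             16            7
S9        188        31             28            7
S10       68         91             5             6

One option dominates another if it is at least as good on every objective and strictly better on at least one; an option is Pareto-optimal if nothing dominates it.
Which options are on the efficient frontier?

S1: not dominated.
S2: dominated by S10 (cost 68≤217, benefit score 91≥89, time 5≤16, risk 6≤8).
S3: dominated by S10 (cost 68≤245, benefit score 91≥66, time 5≤6, risk 6≤10).
S4: not dominated (best risk).
S5: dominated by S10 (cost 68≤287, benefit score 91≥63, time 5≤11, risk 6≤7).
S6: dominated by S10 (cost 68≤176, benefit score 91≥37, time 5≤12, risk 6≤7).
S7: not dominated.
S8: dominated by S10 (cost 68≤167, benefit score 91≥50, time 5≤16, risk 6≤7).
S9: dominated by S1 (cost 99≤188, benefit score 90≥31, time 18≤28, risk 4≤7).
S10: not dominated (best cost).

S1, S4, S7, S10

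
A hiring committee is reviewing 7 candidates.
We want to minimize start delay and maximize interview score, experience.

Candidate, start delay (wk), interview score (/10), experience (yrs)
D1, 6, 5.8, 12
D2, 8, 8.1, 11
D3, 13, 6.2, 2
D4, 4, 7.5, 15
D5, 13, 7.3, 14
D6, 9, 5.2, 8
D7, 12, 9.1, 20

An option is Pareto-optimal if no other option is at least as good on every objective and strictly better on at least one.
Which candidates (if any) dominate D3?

D2, D4, D5, D7

D2: start delay 8≤13, interview score 8.1≥6.2, experience 11≥2 — dominates D3.
D4: start delay 4≤13, interview score 7.5≥6.2, experience 15≥2 — dominates D3.
D5: start delay 13≤13, interview score 7.3≥6.2, experience 14≥2 — dominates D3.
D7: start delay 12≤13, interview score 9.1≥6.2, experience 20≥2 — dominates D3.
Others (D1, D6) are each worse than D3 on at least one objective.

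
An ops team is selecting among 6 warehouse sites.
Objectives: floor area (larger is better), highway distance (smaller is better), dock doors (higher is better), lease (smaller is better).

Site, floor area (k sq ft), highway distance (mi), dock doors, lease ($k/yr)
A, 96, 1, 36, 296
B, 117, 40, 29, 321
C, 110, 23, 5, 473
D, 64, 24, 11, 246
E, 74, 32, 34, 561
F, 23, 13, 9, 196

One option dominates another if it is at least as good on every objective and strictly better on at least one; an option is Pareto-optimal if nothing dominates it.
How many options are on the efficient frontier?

A: not dominated (best highway distance).
B: not dominated (best floor area).
C: not dominated.
D: not dominated.
E: dominated by A (floor area 96≥74, highway distance 1≤32, dock doors 36≥34, lease 296≤561).
F: not dominated (best lease).
Pareto-optimal: A, B, C, D, F → 5.

5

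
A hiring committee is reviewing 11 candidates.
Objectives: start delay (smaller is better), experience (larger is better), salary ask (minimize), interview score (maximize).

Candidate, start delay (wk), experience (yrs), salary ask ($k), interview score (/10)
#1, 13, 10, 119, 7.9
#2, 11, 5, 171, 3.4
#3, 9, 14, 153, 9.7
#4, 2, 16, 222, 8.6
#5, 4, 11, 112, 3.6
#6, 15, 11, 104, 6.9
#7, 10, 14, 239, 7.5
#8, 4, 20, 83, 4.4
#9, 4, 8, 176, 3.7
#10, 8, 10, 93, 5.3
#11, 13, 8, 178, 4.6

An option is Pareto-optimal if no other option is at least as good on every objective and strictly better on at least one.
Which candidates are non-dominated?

#1, #3, #4, #6, #8, #10

#1: not dominated.
#2: dominated by #3 (start delay 9≤11, experience 14≥5, salary ask 153≤171, interview score 9.7≥3.4).
#3: not dominated (best interview score).
#4: not dominated (best start delay).
#5: dominated by #8 (start delay 4≤4, experience 20≥11, salary ask 83≤112, interview score 4.4≥3.6).
#6: not dominated.
#7: dominated by #3 (start delay 9≤10, experience 14≥14, salary ask 153≤239, interview score 9.7≥7.5).
#8: not dominated (best experience).
#9: dominated by #8 (start delay 4≤4, experience 20≥8, salary ask 83≤176, interview score 4.4≥3.7).
#10: not dominated.
#11: dominated by #1 (start delay 13≤13, experience 10≥8, salary ask 119≤178, interview score 7.9≥4.6).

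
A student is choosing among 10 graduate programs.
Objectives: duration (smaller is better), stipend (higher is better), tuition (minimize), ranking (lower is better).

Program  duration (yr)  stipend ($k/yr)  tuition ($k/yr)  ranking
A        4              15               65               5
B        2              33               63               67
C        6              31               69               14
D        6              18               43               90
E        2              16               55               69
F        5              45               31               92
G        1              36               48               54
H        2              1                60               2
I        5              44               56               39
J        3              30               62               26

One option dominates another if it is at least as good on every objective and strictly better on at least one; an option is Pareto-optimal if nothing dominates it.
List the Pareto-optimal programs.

A: not dominated.
B: dominated by G (duration 1≤2, stipend 36≥33, tuition 48≤63, ranking 54≤67).
C: not dominated.
D: not dominated.
E: dominated by G (duration 1≤2, stipend 36≥16, tuition 48≤55, ranking 54≤69).
F: not dominated (best stipend).
G: not dominated (best duration).
H: not dominated (best ranking).
I: not dominated.
J: not dominated.

A, C, D, F, G, H, I, J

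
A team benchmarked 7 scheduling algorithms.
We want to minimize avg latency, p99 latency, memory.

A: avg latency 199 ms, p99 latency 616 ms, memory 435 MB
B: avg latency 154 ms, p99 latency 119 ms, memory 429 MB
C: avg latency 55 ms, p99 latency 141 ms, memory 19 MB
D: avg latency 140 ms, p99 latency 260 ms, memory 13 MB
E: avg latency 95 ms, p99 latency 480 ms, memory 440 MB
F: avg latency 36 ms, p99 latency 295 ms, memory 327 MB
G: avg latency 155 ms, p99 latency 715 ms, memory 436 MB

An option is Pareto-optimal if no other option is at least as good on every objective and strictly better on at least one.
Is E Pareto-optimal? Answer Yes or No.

C vs E: avg latency 55≤95, p99 latency 141≤480, memory 19≤440 — C is at least as good on every objective and strictly better on at least one, so C dominates E.

No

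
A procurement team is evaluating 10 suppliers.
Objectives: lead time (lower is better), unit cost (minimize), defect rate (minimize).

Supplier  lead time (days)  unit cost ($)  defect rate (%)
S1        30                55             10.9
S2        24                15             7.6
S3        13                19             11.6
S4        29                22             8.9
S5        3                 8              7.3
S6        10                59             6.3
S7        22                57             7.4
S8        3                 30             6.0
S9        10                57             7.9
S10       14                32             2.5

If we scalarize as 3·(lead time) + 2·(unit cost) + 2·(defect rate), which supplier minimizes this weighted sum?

S1: 3·30 + 2·55 + 2·10.9 = 221.8
S2: 3·24 + 2·15 + 2·7.6 = 117.2
S3: 3·13 + 2·19 + 2·11.6 = 100.2
S4: 3·29 + 2·22 + 2·8.9 = 148.8
S5: 3·3 + 2·8 + 2·7.3 = 39.6
S6: 3·10 + 2·59 + 2·6.3 = 160.6
S7: 3·22 + 2·57 + 2·7.4 = 194.8
S8: 3·3 + 2·30 + 2·6.0 = 81.0
S9: 3·10 + 2·57 + 2·7.9 = 159.8
S10: 3·14 + 2·32 + 2·2.5 = 111.0
Lowest: S5 at 39.6.

S5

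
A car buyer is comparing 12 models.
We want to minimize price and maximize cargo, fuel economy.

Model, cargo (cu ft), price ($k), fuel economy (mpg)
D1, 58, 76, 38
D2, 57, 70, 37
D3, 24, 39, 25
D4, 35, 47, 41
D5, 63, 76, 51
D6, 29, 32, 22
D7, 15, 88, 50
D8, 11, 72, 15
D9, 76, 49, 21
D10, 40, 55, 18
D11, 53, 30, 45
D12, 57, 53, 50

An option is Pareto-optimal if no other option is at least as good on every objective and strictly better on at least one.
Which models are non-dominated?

D1: dominated by D5 (cargo 63≥58, price 76≤76, fuel economy 51≥38).
D2: dominated by D12 (cargo 57≥57, price 53≤70, fuel economy 50≥37).
D3: dominated by D11 (cargo 53≥24, price 30≤39, fuel economy 45≥25).
D4: dominated by D11 (cargo 53≥35, price 30≤47, fuel economy 45≥41).
D5: not dominated (best fuel economy).
D6: dominated by D11 (cargo 53≥29, price 30≤32, fuel economy 45≥22).
D7: dominated by D5 (cargo 63≥15, price 76≤88, fuel economy 51≥50).
D8: dominated by D2 (cargo 57≥11, price 70≤72, fuel economy 37≥15).
D9: not dominated (best cargo).
D10: dominated by D9 (cargo 76≥40, price 49≤55, fuel economy 21≥18).
D11: not dominated (best price).
D12: not dominated.

D5, D9, D11, D12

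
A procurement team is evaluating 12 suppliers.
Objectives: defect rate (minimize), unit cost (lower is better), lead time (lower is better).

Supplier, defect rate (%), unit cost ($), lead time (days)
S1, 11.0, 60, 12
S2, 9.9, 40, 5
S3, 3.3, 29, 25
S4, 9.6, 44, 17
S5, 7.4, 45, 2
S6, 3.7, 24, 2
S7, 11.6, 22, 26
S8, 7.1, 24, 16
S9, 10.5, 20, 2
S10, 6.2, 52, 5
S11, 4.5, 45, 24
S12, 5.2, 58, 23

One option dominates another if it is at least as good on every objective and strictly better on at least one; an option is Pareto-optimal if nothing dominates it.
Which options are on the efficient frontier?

S1: dominated by S2 (defect rate 9.9≤11.0, unit cost 40≤60, lead time 5≤12).
S2: dominated by S6 (defect rate 3.7≤9.9, unit cost 24≤40, lead time 2≤5).
S3: not dominated (best defect rate).
S4: dominated by S6 (defect rate 3.7≤9.6, unit cost 24≤44, lead time 2≤17).
S5: dominated by S6 (defect rate 3.7≤7.4, unit cost 24≤45, lead time 2≤2).
S6: not dominated.
S7: dominated by S9 (defect rate 10.5≤11.6, unit cost 20≤22, lead time 2≤26).
S8: dominated by S6 (defect rate 3.7≤7.1, unit cost 24≤24, lead time 2≤16).
S9: not dominated (best unit cost).
S10: dominated by S6 (defect rate 3.7≤6.2, unit cost 24≤52, lead time 2≤5).
S11: dominated by S6 (defect rate 3.7≤4.5, unit cost 24≤45, lead time 2≤24).
S12: dominated by S6 (defect rate 3.7≤5.2, unit cost 24≤58, lead time 2≤23).

S3, S6, S9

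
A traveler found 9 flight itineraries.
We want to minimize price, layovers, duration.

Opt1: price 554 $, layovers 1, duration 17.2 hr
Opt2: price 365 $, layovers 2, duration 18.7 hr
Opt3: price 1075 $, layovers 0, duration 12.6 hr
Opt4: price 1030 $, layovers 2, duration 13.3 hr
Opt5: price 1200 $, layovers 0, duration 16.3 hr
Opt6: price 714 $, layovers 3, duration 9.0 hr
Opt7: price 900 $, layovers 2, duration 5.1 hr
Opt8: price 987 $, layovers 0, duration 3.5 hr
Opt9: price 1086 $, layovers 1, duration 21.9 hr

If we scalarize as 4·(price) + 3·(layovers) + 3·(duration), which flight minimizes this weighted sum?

Opt2

Opt1: 4·554 + 3·1 + 3·17.2 = 2270.6
Opt2: 4·365 + 3·2 + 3·18.7 = 1522.1
Opt3: 4·1075 + 3·0 + 3·12.6 = 4337.8
Opt4: 4·1030 + 3·2 + 3·13.3 = 4165.9
Opt5: 4·1200 + 3·0 + 3·16.3 = 4848.9
Opt6: 4·714 + 3·3 + 3·9.0 = 2892.0
Opt7: 4·900 + 3·2 + 3·5.1 = 3621.3
Opt8: 4·987 + 3·0 + 3·3.5 = 3958.5
Opt9: 4·1086 + 3·1 + 3·21.9 = 4412.7
Lowest: Opt2 at 1522.1.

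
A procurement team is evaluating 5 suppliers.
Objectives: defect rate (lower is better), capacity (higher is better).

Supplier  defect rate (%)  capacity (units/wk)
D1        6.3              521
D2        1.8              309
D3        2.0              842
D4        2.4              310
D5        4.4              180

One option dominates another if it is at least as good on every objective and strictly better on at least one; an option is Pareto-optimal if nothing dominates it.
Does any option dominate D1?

Yes

D3 vs D1: defect rate 2.0≤6.3, capacity 842≥521 — D3 is at least as good on every objective and strictly better on at least one, so D3 dominates D1.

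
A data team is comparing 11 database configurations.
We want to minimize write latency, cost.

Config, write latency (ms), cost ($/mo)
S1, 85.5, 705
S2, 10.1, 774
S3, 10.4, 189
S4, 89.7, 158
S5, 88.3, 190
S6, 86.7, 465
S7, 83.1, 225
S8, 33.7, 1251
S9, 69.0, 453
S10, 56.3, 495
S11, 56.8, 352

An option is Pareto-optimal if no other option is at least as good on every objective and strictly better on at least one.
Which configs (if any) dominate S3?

none

S1: worse on write latency (85.5 vs 10.4).
S2: worse on cost (774 vs 189).
S4: worse on write latency (89.7 vs 10.4).
S5: worse on write latency (88.3 vs 10.4).
S6: worse on write latency (86.7 vs 10.4).
S7: worse on write latency (83.1 vs 10.4).
S8: worse on write latency (33.7 vs 10.4).
S9: worse on write latency (69.0 vs 10.4).
S10: worse on write latency (56.3 vs 10.4).
S11: worse on write latency (56.8 vs 10.4).
No option dominates S3.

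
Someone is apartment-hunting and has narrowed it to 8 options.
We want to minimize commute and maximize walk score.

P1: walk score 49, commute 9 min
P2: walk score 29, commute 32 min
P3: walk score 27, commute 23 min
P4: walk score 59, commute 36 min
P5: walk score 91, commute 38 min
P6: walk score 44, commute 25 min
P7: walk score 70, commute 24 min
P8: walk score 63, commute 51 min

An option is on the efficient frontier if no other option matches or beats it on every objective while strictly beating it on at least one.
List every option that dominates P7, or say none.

none

P1: worse on walk score (49 vs 70).
P2: worse on walk score (29 vs 70).
P3: worse on walk score (27 vs 70).
P4: worse on walk score (59 vs 70).
P5: worse on commute (38 vs 24).
P6: worse on walk score (44 vs 70).
P8: worse on walk score (63 vs 70).
No option dominates P7.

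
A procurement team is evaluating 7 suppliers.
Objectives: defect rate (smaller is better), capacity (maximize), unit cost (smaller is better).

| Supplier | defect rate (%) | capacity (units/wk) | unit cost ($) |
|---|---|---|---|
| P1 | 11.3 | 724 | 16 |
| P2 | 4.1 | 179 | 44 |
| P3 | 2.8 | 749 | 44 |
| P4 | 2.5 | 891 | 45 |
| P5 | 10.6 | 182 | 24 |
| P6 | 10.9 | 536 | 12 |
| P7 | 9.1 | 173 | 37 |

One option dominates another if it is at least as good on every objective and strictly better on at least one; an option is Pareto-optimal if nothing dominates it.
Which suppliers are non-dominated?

P1: not dominated.
P2: dominated by P3 (defect rate 2.8≤4.1, capacity 749≥179, unit cost 44≤44).
P3: not dominated.
P4: not dominated (best defect rate).
P5: not dominated.
P6: not dominated (best unit cost).
P7: not dominated.

P1, P3, P4, P5, P6, P7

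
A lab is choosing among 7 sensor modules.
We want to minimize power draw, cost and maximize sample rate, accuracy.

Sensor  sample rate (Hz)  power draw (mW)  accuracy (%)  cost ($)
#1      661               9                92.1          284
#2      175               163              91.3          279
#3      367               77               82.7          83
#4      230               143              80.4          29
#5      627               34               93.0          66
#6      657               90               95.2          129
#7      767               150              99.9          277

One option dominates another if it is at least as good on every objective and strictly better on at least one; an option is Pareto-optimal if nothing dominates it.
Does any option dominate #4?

No

#1: worse on cost (284 vs 29).
#2: worse on sample rate (175 vs 230).
#3: worse on cost (83 vs 29).
#5: worse on cost (66 vs 29).
#6: worse on cost (129 vs 29).
#7: worse on power draw (150 vs 143).
No option is at least as good as #4 on every objective and strictly better on one.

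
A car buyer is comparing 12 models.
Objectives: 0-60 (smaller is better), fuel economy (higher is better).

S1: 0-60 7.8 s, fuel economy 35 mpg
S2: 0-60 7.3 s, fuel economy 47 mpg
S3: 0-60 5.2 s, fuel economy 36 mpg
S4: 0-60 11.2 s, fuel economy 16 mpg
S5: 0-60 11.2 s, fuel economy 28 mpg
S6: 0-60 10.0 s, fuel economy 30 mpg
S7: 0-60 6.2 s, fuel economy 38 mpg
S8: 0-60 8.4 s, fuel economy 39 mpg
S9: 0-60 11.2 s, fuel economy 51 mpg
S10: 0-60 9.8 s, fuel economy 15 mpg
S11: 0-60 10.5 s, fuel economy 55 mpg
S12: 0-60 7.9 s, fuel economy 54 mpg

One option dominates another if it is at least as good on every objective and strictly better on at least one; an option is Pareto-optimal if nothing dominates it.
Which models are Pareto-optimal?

S1: dominated by S2 (0-60 7.3≤7.8, fuel economy 47≥35).
S2: not dominated.
S3: not dominated (best 0-60).
S4: dominated by S1 (0-60 7.8≤11.2, fuel economy 35≥16).
S5: dominated by S1 (0-60 7.8≤11.2, fuel economy 35≥28).
S6: dominated by S1 (0-60 7.8≤10.0, fuel economy 35≥30).
S7: not dominated.
S8: dominated by S2 (0-60 7.3≤8.4, fuel economy 47≥39).
S9: dominated by S11 (0-60 10.5≤11.2, fuel economy 55≥51).
S10: dominated by S1 (0-60 7.8≤9.8, fuel economy 35≥15).
S11: not dominated (best fuel economy).
S12: not dominated.

S2, S3, S7, S11, S12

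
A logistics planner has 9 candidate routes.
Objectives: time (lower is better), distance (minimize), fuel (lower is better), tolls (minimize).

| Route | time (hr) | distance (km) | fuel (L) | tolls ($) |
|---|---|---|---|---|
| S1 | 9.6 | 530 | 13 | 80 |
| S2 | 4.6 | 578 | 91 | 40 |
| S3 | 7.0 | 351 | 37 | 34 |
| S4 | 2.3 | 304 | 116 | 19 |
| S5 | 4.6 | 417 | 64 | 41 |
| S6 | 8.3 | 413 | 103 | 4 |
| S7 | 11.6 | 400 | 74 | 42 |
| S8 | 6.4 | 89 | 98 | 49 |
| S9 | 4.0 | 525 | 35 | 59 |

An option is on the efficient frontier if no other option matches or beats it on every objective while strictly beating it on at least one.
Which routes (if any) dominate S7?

S3: time 7.0≤11.6, distance 351≤400, fuel 37≤74, tolls 34≤42 — dominates S7.
Others (S1, S2, S4, S5, S6, S8, S9) are each worse than S7 on at least one objective.

S3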